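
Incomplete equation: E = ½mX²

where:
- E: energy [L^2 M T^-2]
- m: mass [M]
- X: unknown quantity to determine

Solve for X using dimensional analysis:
X = v (velocity), dimensions [L T^-1]

E has dimensions [L^2 M T^-2]; the rest of the RHS (½m) has dimensions [M].
So X² must have dimensions [L^2 T^-2], i.e. X has dimensions [L T^-1] — X = v (velocity).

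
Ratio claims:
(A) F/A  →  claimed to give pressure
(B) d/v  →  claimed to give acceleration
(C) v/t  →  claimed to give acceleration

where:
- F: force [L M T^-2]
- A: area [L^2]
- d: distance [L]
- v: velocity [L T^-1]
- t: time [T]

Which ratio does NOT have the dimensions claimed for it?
(B) d/v does not give acceleration

(A) F/A: [L^-1 M T^-2] = pressure [L^-1 M T^-2] ✓
(B) d/v: [T] ≠ acceleration [L T^-2] ✗
(C) v/t: [L T^-2] = acceleration [L T^-2] ✓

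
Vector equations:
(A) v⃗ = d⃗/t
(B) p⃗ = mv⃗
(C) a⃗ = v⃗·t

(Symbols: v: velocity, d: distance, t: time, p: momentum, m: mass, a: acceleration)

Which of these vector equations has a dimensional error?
(C) a⃗ = v⃗·t

(A) v⃗ = d⃗/t: LHS [L T^-1], RHS [L T^-1] ✓ — displacement (vector) divided by time (scalar)
(B) p⃗ = mv⃗: LHS [L M T^-1], RHS [L M T^-1] ✓ — mass (scalar) times velocity (vector)
(C) a⃗ = v⃗·t: LHS [L T^-2], RHS [L] ✗ — acceleration is velocity per time; should be v⃗/t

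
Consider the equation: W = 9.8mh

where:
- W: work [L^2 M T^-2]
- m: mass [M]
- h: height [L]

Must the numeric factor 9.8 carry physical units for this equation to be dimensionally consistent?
Yes

W has dimensions [L^2 M T^-2], while mh alone has dimensions [L M]. For the equation to balance, the factor 9.8 must carry dimensions [L T^-2] — it is a dimensional constant (a numerical value of a physical quantity with its units suppressed), not a pure number.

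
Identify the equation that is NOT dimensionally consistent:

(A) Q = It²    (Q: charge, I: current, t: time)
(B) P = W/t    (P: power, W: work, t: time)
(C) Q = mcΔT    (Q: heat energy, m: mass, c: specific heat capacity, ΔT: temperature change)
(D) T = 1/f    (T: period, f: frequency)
(A) Q = It²

The equation (A) Q = It² is dimensionally incorrect.

LHS (Q): [I T]
RHS (It²): [I T^2] ✗

The dimensions do not match. The other three equations balance.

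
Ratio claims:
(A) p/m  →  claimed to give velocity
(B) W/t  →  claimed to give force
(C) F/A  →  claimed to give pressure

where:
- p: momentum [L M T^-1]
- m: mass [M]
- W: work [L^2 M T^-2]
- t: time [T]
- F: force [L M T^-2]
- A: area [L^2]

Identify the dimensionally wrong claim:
(B) W/t does not give force

(A) p/m: [L T^-1] = velocity [L T^-1] ✓
(B) W/t: [L^2 M T^-3] ≠ force [L M T^-2] ✗
(C) F/A: [L^-1 M T^-2] = pressure [L^-1 M T^-2] ✓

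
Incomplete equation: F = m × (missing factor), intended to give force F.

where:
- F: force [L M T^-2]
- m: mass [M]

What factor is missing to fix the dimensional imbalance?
a (acceleration), dimensions [L T^-2]

F has dimensions [L M T^-2] and m has dimensions [M].
The missing factor must have dimensions [L M T^-2] / [M] = [L T^-2], i.e. acceleration (a).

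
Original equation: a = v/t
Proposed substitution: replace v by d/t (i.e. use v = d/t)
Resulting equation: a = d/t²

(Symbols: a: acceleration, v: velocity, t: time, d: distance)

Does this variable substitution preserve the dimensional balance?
Yes

[v] = [L T^-1] and [d/t] = [L T^-1]. These match, so the substitution replaces a quantity by one of the same dimensions and the result a = d/t² has LHS [L T^-2] vs RHS [L T^-2] — still consistent.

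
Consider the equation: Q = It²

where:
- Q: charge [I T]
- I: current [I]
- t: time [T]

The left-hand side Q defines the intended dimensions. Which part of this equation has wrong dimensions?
The right-hand side term It²

Q has dimensions [I T], but It² has dimensions [I T^2], so the term It² is dimensionally wrong for Q.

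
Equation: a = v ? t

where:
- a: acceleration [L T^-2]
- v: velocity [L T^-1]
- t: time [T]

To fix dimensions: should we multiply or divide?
division (÷): a = v ÷ t

a [L T^-2]; v [L T^-1]; t [T].
v × t → [L] ✗
v ÷ t → [L T^-2] ✓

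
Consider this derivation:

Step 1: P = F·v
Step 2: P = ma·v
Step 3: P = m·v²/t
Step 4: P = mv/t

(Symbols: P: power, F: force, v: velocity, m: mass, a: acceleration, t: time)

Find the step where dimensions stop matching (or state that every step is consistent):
Step 4

Step 1: P = F·v → LHS [L^2 M T^-3], RHS [L^2 M T^-3] ✓
Step 2: P = ma·v → LHS [L^2 M T^-3], RHS [L^2 M T^-3] ✓
Step 3: P = m·v²/t → LHS [L^2 M T^-3], RHS [L^2 M T^-3] ✓
Step 4: P = mv/t → LHS [L^2 M T^-3], RHS [L M T^-2] ✗

The first dimensional inconsistency appears in step 4: P = mv/t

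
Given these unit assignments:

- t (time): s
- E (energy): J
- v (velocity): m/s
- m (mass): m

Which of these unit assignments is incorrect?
m

The variable m (mass) should have units kg, not m.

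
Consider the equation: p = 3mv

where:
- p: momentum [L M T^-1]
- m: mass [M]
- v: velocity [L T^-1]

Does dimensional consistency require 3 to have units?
No

p has dimensions [L M T^-1] and mv already has dimensions [L M T^-1], so the equation balances without 3 contributing any dimensions. 3 is a pure (dimensionless) number; changing or removing it would not affect dimensional consistency.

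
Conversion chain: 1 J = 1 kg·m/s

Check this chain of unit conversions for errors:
The chain is incorrect (it contains an error).

Incorrect: Joule is kg·m²/s², not kg·m/s (that is momentum)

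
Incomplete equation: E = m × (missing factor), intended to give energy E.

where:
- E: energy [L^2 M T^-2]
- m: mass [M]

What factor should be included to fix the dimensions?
v² (velocity squared), dimensions [L^2 T^-2]

E has dimensions [L^2 M T^-2] and m has dimensions [M].
The missing factor must have dimensions [L^2 M T^-2] / [M] = [L^2 T^-2], i.e. velocity squared (v²).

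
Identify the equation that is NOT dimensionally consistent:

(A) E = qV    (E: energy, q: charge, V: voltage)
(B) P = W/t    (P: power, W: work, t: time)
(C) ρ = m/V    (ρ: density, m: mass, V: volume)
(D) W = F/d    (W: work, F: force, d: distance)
(D) W = F/d

The equation (D) W = F/d is dimensionally incorrect.

LHS (W): [L^2 M T^-2]
RHS (F/d): [M T^-2] ✗

The dimensions do not match. The other three equations balance.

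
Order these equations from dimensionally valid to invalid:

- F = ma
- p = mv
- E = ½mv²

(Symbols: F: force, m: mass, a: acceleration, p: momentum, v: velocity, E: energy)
Dimensionally correct: F = ma, p = mv, E = ½mv²
Dimensionally incorrect: none
Ordered (correct first, then incorrect): F = ma, p = mv, E = ½mv²

- F = ma: LHS [L M T^-2], RHS [L M T^-2] → correct ✓
- p = mv: LHS [L M T^-1], RHS [L M T^-1] → correct ✓
- E = ½mv²: LHS [L^2 M T^-2], RHS [L^2 M T^-2] → correct ✓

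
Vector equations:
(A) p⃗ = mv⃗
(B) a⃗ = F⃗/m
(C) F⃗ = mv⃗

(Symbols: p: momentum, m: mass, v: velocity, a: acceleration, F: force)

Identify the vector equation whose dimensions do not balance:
(C) F⃗ = mv⃗

(A) p⃗ = mv⃗: LHS [L M T^-1], RHS [L M T^-1] ✓ — mass (scalar) times velocity (vector)
(B) a⃗ = F⃗/m: LHS [L T^-2], RHS [L T^-2] ✓ — force (vector) divided by mass (scalar)
(C) F⃗ = mv⃗: LHS [L M T^-2], RHS [L M T^-1] ✗ — mass times velocity is momentum, not force; should be ma⃗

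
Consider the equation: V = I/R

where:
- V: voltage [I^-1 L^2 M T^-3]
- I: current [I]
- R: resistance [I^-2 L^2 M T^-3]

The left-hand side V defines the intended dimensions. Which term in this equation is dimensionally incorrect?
The right-hand side term I/R

V has dimensions [I^-1 L^2 M T^-3], but I/R has dimensions [I^3 L^-2 M^-1 T^3], so the term I/R is dimensionally wrong for V.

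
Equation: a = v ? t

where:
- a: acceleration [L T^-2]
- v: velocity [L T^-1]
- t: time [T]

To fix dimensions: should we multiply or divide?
division (÷): a = v ÷ t

a [L T^-2]; v [L T^-1]; t [T].
v × t → [L] ✗
v ÷ t → [L T^-2] ✓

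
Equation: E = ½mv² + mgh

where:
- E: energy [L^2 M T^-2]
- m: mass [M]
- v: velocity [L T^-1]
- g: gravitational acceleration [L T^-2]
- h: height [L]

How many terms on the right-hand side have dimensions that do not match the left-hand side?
0

LHS E: [L^2 M T^-2]
- ½mv²: [L^2 M T^-2] ✓
- mgh: [L^2 M T^-2] ✓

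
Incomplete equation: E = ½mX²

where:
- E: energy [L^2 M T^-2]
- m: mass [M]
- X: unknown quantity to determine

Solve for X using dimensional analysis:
X = v (velocity), dimensions [L T^-1]

E has dimensions [L^2 M T^-2]; the rest of the RHS (½m) has dimensions [M].
So X² must have dimensions [L^2 T^-2], i.e. X has dimensions [L T^-1] — X = v (velocity).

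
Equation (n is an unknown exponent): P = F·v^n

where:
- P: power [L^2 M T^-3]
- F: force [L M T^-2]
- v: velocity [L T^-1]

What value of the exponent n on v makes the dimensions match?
n = 1

P has dimensions [L^2 M T^-3]; v has dimensions [L T^-1].
The rest of the RHS has dimensions [L M T^-2], so v^n must supply [L T^-1].
With n = 1: F·v^1 has dimensions [L^2 M T^-3], matching the LHS ✓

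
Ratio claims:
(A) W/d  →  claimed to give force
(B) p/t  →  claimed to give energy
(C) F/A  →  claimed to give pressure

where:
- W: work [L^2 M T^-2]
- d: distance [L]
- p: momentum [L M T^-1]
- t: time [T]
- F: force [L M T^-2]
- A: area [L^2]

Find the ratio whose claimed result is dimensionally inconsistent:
(B) p/t does not give energy

(A) W/d: [L M T^-2] = force [L M T^-2] ✓
(B) p/t: [L M T^-2] ≠ energy [L^2 M T^-2] ✗
(C) F/A: [L^-1 M T^-2] = pressure [L^-1 M T^-2] ✓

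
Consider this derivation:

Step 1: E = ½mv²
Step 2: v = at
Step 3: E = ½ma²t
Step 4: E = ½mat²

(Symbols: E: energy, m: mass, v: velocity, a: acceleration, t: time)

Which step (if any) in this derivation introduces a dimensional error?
Step 3

Step 1: E = ½mv² → LHS [L^2 M T^-2], RHS [L^2 M T^-2] ✓
Step 2: v = at → LHS [L T^-1], RHS [L T^-1] ✓
Step 3: E = ½ma²t → LHS [L^2 M T^-2], RHS [L^2 M T^-3] ✗

The first dimensional inconsistency appears in step 3: E = ½ma²t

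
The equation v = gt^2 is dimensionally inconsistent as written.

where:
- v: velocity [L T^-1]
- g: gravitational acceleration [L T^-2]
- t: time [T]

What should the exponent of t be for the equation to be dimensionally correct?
The exponent of t should be 1: v = gt

The LHS v has dimensions [L T^-1]; t has dimensions [T].
As written, the RHS gt^2 (exponent 2 on t) has dimensions [L], which does not match.
With exponent 1, the RHS gt has dimensions [L T^-1], matching the LHS.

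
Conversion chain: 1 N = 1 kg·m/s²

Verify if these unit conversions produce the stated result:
The chain is correct (no errors).

Correct: Newton is defined as kg·m/s²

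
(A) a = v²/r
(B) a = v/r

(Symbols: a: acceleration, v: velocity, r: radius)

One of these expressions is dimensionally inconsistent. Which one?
(B)

(A) a = v²/r: LHS [L T^-2], RHS [L T^-2] ✓
(B) a = v/r: LHS [L T^-2], RHS [T^-1] ✗

Expression (B) a = v/r is dimensionally incorrect.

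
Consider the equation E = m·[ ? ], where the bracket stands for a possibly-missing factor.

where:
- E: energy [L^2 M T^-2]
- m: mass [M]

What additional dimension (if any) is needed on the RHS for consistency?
[L^2 T^-2] — velocity squared (e.g. v²)

E has dimensions [L^2 M T^-2]; m has dimensions [M].
The bracketed factor must supply [L^2 M T^-2] / [M] = [L^2 T^-2].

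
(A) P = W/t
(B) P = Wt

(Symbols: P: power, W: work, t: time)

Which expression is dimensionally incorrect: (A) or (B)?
(B)

(A) P = W/t: LHS [L^2 M T^-3], RHS [L^2 M T^-3] ✓
(B) P = Wt: LHS [L^2 M T^-3], RHS [L^2 M T^-1] ✗

Expression (B) P = Wt is dimensionally incorrect.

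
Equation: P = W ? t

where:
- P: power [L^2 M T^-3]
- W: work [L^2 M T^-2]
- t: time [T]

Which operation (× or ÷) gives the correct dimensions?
division (÷): P = W ÷ t

P [L^2 M T^-3]; W [L^2 M T^-2]; t [T].
W × t → [L^2 M T^-1] ✗
W ÷ t → [L^2 M T^-3] ✓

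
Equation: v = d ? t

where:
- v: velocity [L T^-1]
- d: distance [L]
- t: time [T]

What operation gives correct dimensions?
division (÷): v = d ÷ t

v [L T^-1]; d [L]; t [T].
d × t → [L T] ✗
d ÷ t → [L T^-1] ✓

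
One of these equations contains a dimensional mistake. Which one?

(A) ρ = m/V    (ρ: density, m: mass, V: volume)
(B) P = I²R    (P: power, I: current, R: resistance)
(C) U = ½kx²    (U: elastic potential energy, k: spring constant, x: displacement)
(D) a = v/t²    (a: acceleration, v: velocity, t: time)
(D) a = v/t²

The equation (D) a = v/t² is dimensionally incorrect.

LHS (a): [L T^-2]
RHS (v/t²): [L T^-3] ✗

The dimensions do not match. The other three equations balance.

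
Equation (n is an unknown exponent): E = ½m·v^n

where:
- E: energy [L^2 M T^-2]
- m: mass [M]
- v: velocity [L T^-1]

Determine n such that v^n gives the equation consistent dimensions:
n = 2

E has dimensions [L^2 M T^-2]; v has dimensions [L T^-1].
The rest of the RHS has dimensions [M], so v^n must supply [L^2 T^-2].
With n = 2: ½m·v^2 has dimensions [L^2 M T^-2], matching the LHS ✓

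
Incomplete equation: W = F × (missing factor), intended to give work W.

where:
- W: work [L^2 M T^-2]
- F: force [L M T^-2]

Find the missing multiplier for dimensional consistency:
d (distance), dimensions [L]

W has dimensions [L^2 M T^-2] and F has dimensions [L M T^-2].
The missing factor must have dimensions [L^2 M T^-2] / [L M T^-2] = [L], i.e. distance (d).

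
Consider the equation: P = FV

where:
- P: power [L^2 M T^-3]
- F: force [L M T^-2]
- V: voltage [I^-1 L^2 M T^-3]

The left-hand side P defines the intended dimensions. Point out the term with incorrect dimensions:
The right-hand side term FV

P has dimensions [L^2 M T^-3], but FV has dimensions [I^-1 L^3 M^2 T^-5], so the term FV is dimensionally wrong for P.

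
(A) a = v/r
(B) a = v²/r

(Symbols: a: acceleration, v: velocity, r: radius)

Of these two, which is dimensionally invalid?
(A)

(A) a = v/r: LHS [L T^-2], RHS [T^-1] ✗
(B) a = v²/r: LHS [L T^-2], RHS [L T^-2] ✓

Expression (A) a = v/r is dimensionally incorrect.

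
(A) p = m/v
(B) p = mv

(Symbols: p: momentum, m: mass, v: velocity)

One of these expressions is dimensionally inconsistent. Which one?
(A)

(A) p = m/v: LHS [L M T^-1], RHS [L^-1 M T] ✗
(B) p = mv: LHS [L M T^-1], RHS [L M T^-1] ✓

Expression (A) p = m/v is dimensionally incorrect.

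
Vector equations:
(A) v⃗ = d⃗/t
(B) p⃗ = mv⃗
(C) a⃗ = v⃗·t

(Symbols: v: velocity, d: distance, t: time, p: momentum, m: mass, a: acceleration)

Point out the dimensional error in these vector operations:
(C) a⃗ = v⃗·t

(A) v⃗ = d⃗/t: LHS [L T^-1], RHS [L T^-1] ✓ — displacement (vector) divided by time (scalar)
(B) p⃗ = mv⃗: LHS [L M T^-1], RHS [L M T^-1] ✓ — mass (scalar) times velocity (vector)
(C) a⃗ = v⃗·t: LHS [L T^-2], RHS [L] ✗ — acceleration is velocity per time; should be v⃗/t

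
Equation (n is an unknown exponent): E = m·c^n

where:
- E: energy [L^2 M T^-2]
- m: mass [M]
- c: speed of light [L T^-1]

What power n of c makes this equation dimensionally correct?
n = 2

E has dimensions [L^2 M T^-2]; c has dimensions [L T^-1].
The rest of the RHS has dimensions [M], so c^n must supply [L^2 T^-2].
With n = 2: m·c^2 has dimensions [L^2 M T^-2], matching the LHS ✓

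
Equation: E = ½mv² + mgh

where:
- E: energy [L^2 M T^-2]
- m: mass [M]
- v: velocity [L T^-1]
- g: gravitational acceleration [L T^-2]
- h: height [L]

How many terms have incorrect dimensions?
0

LHS E: [L^2 M T^-2]
- ½mv²: [L^2 M T^-2] ✓
- mgh: [L^2 M T^-2] ✓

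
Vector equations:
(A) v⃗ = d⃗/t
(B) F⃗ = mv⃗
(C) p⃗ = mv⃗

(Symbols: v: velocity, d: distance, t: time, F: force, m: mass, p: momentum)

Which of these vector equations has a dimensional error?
(B) F⃗ = mv⃗

(A) v⃗ = d⃗/t: LHS [L T^-1], RHS [L T^-1] ✓ — displacement (vector) divided by time (scalar)
(B) F⃗ = mv⃗: LHS [L M T^-2], RHS [L M T^-1] ✗ — mass times velocity is momentum, not force; should be ma⃗
(C) p⃗ = mv⃗: LHS [L M T^-1], RHS [L M T^-1] ✓ — mass (scalar) times velocity (vector)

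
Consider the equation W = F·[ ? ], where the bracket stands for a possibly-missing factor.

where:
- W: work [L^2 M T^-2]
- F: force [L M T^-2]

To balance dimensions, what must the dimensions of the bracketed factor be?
[L] — length (e.g. a distance d)

W has dimensions [L^2 M T^-2]; F has dimensions [L M T^-2].
The bracketed factor must supply [L^2 M T^-2] / [L M T^-2] = [L].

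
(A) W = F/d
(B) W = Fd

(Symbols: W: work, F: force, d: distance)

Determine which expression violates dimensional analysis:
(A)

(A) W = F/d: LHS [L^2 M T^-2], RHS [M T^-2] ✗
(B) W = Fd: LHS [L^2 M T^-2], RHS [L^2 M T^-2] ✓

Expression (A) W = F/d is dimensionally incorrect.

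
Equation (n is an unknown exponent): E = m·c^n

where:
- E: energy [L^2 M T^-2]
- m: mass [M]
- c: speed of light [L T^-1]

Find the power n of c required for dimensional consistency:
n = 2

E has dimensions [L^2 M T^-2]; c has dimensions [L T^-1].
The rest of the RHS has dimensions [M], so c^n must supply [L^2 T^-2].
With n = 2: m·c^2 has dimensions [L^2 M T^-2], matching the LHS ✓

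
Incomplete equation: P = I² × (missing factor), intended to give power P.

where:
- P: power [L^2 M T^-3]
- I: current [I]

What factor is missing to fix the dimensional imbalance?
R (resistance), dimensions [I^-2 L^2 M T^-3]

P has dimensions [L^2 M T^-3] and I² has dimensions [I^2].
The missing factor must have dimensions [L^2 M T^-3] / [I^2] = [I^-2 L^2 M T^-3], i.e. resistance (R).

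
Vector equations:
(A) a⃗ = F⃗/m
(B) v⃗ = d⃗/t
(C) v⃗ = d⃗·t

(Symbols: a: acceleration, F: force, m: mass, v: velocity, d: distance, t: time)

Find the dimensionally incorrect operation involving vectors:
(C) v⃗ = d⃗·t

(A) a⃗ = F⃗/m: LHS [L T^-2], RHS [L T^-2] ✓ — force (vector) divided by mass (scalar)
(B) v⃗ = d⃗/t: LHS [L T^-1], RHS [L T^-1] ✓ — displacement (vector) divided by time (scalar)
(C) v⃗ = d⃗·t: LHS [L T^-1], RHS [L T] ✗ — velocity is displacement per time; should be d⃗/t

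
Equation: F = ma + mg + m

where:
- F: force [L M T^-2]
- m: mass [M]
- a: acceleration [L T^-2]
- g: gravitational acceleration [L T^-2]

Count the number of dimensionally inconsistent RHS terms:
1

LHS F: [L M T^-2]
- ma: [L M T^-2] ✓
- mg: [L M T^-2] ✓
- m: [M] ✗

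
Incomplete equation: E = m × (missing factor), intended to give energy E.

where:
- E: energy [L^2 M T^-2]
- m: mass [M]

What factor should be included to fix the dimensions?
v² (velocity squared), dimensions [L^2 T^-2]

E has dimensions [L^2 M T^-2] and m has dimensions [M].
The missing factor must have dimensions [L^2 M T^-2] / [M] = [L^2 T^-2], i.e. velocity squared (v²).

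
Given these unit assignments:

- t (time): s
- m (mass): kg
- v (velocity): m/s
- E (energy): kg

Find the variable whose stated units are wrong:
E

The variable E (energy) should have units J, not kg.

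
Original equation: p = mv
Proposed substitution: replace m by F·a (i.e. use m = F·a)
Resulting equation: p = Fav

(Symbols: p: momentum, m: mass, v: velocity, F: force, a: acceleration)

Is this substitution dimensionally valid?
No

[m] = [M] and [F·a] = [L^2 M T^-4]. These differ, so the substitution replaces a quantity by one of different dimensions and the result p = Fav has LHS [L M T^-1] vs RHS [L^3 M T^-5] — inconsistent.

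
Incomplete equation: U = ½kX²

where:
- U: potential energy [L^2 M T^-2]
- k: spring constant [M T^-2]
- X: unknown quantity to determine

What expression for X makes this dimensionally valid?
X = x (displacement), dimensions [L]

U has dimensions [L^2 M T^-2]; the rest of the RHS (½k) has dimensions [M T^-2].
So X² must have dimensions [L^2], i.e. X has dimensions [L] — X = x (displacement).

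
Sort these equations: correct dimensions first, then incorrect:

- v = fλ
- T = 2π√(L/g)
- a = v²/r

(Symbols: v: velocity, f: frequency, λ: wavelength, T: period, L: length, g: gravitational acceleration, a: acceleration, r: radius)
Dimensionally correct: v = fλ, T = 2π√(L/g), a = v²/r
Dimensionally incorrect: none
Ordered (correct first, then incorrect): v = fλ, T = 2π√(L/g), a = v²/r

- v = fλ: LHS [L T^-1], RHS [L T^-1] → correct ✓
- T = 2π√(L/g): LHS [T], RHS [T] → correct ✓
- a = v²/r: LHS [L T^-2], RHS [L T^-2] → correct ✓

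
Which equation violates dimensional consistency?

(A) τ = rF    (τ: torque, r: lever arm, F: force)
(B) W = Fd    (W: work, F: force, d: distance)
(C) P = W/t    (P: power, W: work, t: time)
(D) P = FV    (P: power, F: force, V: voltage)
(D) P = FV

The equation (D) P = FV is dimensionally incorrect.

LHS (P): [L^2 M T^-3]
RHS (FV): [I^-1 L^3 M^2 T^-5] ✗

The dimensions do not match. The other three equations balance.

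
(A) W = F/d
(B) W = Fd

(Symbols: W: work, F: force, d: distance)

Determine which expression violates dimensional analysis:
(A)

(A) W = F/d: LHS [L^2 M T^-2], RHS [M T^-2] ✗
(B) W = Fd: LHS [L^2 M T^-2], RHS [L^2 M T^-2] ✓

Expression (A) W = F/d is dimensionally incorrect.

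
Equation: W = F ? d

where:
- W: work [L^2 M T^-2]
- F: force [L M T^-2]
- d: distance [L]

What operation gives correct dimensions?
multiplication (×): W = F × d

W [L^2 M T^-2]; F [L M T^-2]; d [L].
F × d → [L^2 M T^-2] ✓
F ÷ d → [M T^-2] ✗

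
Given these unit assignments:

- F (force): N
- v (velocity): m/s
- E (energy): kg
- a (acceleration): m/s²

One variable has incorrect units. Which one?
E

The variable E (energy) should have units J, not kg.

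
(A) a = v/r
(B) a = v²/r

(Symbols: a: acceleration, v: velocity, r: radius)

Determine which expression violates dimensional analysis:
(A)

(A) a = v/r: LHS [L T^-2], RHS [T^-1] ✗
(B) a = v²/r: LHS [L T^-2], RHS [L T^-2] ✓

Expression (A) a = v/r is dimensionally incorrect.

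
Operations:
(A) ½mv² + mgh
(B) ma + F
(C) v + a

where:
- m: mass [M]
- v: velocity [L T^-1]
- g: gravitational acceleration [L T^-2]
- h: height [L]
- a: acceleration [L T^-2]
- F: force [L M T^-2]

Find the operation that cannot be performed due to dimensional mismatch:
(C) v + a

(A) ½mv² + mgh: ½mv² [L^2 M T^-2] and mgh [L^2 M T^-2] — same dimensions ✓
(B) ma + F: ma [L M T^-2] and F [L M T^-2] — same dimensions ✓
(C) v + a: v [L T^-1] and a [L T^-2] — different dimensions cannot be added/subtracted ✗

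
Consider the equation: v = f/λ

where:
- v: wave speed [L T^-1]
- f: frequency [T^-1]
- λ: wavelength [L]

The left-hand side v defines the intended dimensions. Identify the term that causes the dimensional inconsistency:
The right-hand side term f/λ

v has dimensions [L T^-1], but f/λ has dimensions [L^-1 T^-1], so the term f/λ is dimensionally wrong for v.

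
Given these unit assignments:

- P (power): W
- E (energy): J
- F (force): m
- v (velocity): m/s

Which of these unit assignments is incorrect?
F

The variable F (force) should have units N, not m.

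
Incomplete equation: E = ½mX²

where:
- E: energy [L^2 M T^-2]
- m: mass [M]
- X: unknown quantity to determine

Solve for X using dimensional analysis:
X = v (velocity), dimensions [L T^-1]

E has dimensions [L^2 M T^-2]; the rest of the RHS (½m) has dimensions [M].
So X² must have dimensions [L^2 T^-2], i.e. X has dimensions [L T^-1] — X = v (velocity).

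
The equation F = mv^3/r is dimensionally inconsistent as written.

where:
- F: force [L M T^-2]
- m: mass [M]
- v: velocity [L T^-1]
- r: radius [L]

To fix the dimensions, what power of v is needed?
The exponent of v should be 2: F = mv^2/r

The LHS F has dimensions [L M T^-2]; v has dimensions [L T^-1].
As written, the RHS mv^3/r (exponent 3 on v) has dimensions [L^2 M T^-3], which does not match.
With exponent 2, the RHS mv^2/r has dimensions [L M T^-2], matching the LHS.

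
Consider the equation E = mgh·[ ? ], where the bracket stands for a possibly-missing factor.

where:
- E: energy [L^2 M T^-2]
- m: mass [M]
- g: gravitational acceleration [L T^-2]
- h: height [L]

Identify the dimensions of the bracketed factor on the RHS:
Nothing is missing — the bracketed factor must be dimensionless.

E has dimensions [L^2 M T^-2] and mgh already has dimensions [L^2 M T^-2], so E = mgh is dimensionally complete.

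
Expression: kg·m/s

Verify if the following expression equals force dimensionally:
No

The expression kg·m/s has dimensions [L M T^-1], but force has dimensions [L M T^-2].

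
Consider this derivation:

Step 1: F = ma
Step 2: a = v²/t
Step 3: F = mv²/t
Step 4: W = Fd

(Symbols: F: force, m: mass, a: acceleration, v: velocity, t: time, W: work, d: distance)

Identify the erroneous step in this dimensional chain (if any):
Step 2

Step 1: F = ma → LHS [L M T^-2], RHS [L M T^-2] ✓
Step 2: a = v²/t → LHS [L T^-2], RHS [L^2 T^-3] ✗

The first dimensional inconsistency appears in step 2: a = v²/t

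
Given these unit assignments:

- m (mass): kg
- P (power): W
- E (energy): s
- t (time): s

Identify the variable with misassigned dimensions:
E

The variable E (energy) should have units J, not s.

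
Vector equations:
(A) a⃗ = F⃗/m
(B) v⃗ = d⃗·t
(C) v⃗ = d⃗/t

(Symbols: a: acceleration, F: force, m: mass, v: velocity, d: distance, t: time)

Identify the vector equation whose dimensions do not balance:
(B) v⃗ = d⃗·t

(A) a⃗ = F⃗/m: LHS [L T^-2], RHS [L T^-2] ✓ — force (vector) divided by mass (scalar)
(B) v⃗ = d⃗·t: LHS [L T^-1], RHS [L T] ✗ — velocity is displacement per time; should be d⃗/t
(C) v⃗ = d⃗/t: LHS [L T^-1], RHS [L T^-1] ✓ — displacement (vector) divided by time (scalar)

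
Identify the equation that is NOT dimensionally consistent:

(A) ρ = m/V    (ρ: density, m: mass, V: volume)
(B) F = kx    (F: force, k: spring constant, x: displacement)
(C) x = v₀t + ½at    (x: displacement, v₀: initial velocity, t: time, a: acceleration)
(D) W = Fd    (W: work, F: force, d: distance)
(C) x = v₀t + ½at

The equation (C) x = v₀t + ½at is dimensionally incorrect.

LHS (x): [L]
RHS terms:
  - v₀t: [L] ✓
  - ½at: [L T^-1] ✗ (does not match LHS)

The dimensions do not match. The other three equations balance.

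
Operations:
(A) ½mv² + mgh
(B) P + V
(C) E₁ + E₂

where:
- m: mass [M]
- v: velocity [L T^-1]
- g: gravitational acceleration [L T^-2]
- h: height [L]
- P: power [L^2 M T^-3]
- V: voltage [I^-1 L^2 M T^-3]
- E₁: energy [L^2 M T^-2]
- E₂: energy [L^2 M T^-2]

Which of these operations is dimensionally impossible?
(B) P + V

(A) ½mv² + mgh: ½mv² [L^2 M T^-2] and mgh [L^2 M T^-2] — same dimensions ✓
(B) P + V: P [L^2 M T^-3] and V [I^-1 L^2 M T^-3] — different dimensions cannot be added/subtracted ✗
(C) E₁ + E₂: E₁ [L^2 M T^-2] and E₂ [L^2 M T^-2] — same dimensions ✓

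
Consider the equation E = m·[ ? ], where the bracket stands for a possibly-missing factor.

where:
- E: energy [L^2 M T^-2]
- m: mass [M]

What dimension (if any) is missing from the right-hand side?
[L^2 T^-2] — velocity squared (e.g. v²)

E has dimensions [L^2 M T^-2]; m has dimensions [M].
The bracketed factor must supply [L^2 M T^-2] / [M] = [L^2 T^-2].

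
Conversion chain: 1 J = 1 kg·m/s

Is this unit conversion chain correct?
The chain is incorrect (it contains an error).

Incorrect: Joule is kg·m²/s², not kg·m/s (that is momentum)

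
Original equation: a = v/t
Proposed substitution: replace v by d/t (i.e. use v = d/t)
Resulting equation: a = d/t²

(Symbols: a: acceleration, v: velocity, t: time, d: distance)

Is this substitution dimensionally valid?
Yes

[v] = [L T^-1] and [d/t] = [L T^-1]. These match, so the substitution replaces a quantity by one of the same dimensions and the result a = d/t² has LHS [L T^-2] vs RHS [L T^-2] — still consistent.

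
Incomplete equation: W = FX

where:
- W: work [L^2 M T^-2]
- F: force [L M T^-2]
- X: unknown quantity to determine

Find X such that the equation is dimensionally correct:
X = d (distance), dimensions [L]

W has dimensions [L^2 M T^-2]; the rest of the RHS (F) has dimensions [L M T^-2].
So X must have dimensions [L] — X = d (distance).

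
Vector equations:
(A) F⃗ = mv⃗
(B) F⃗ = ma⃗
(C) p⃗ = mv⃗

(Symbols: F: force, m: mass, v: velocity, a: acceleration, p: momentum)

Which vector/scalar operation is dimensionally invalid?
(A) F⃗ = mv⃗

(A) F⃗ = mv⃗: LHS [L M T^-2], RHS [L M T^-1] ✗ — mass times velocity is momentum, not force; should be ma⃗
(B) F⃗ = ma⃗: LHS [L M T^-2], RHS [L M T^-2] ✓ — Force and acceleration are vectors, mass is a scalar
(C) p⃗ = mv⃗: LHS [L M T^-1], RHS [L M T^-1] ✓ — mass (scalar) times velocity (vector)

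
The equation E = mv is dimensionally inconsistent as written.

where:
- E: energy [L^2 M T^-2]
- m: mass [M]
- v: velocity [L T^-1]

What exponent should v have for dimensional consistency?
The exponent of v should be 2: E = mv^2

The LHS E has dimensions [L^2 M T^-2]; v has dimensions [L T^-1].
As written, the RHS mv (exponent 1 on v) has dimensions [L M T^-1], which does not match.
With exponent 2, the RHS mv^2 has dimensions [L^2 M T^-2], matching the LHS.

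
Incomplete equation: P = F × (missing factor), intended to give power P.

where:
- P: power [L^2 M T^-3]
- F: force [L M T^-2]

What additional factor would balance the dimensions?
v (velocity), dimensions [L T^-1]

P has dimensions [L^2 M T^-3] and F has dimensions [L M T^-2].
The missing factor must have dimensions [L^2 M T^-3] / [L M T^-2] = [L T^-1], i.e. velocity (v).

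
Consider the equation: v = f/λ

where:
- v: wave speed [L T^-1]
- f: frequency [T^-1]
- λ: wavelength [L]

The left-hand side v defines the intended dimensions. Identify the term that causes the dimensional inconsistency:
The right-hand side term f/λ

v has dimensions [L T^-1], but f/λ has dimensions [L^-1 T^-1], so the term f/λ is dimensionally wrong for v.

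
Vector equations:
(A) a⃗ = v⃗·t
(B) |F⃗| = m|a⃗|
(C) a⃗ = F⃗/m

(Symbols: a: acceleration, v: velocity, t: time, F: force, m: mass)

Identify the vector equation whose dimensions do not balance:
(A) a⃗ = v⃗·t

(A) a⃗ = v⃗·t: LHS [L T^-2], RHS [L] ✗ — acceleration is velocity per time; should be v⃗/t
(B) |F⃗| = m|a⃗|: LHS [L M T^-2], RHS [L M T^-2] ✓ — magnitudes of vectors are scalars
(C) a⃗ = F⃗/m: LHS [L T^-2], RHS [L T^-2] ✓ — force (vector) divided by mass (scalar)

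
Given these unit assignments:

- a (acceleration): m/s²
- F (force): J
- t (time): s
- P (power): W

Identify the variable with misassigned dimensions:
F

The variable F (force) should have units N, not J.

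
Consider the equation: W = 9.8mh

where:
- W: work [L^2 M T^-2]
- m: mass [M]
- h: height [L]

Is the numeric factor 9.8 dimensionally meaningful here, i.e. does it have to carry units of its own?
Yes

W has dimensions [L^2 M T^-2], while mh alone has dimensions [L M]. For the equation to balance, the factor 9.8 must carry dimensions [L T^-2] — it is a dimensional constant (a numerical value of a physical quantity with its units suppressed), not a pure number.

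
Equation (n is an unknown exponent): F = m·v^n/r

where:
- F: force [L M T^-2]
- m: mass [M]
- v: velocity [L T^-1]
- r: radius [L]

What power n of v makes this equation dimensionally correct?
n = 2

F has dimensions [L M T^-2]; v has dimensions [L T^-1].
The rest of the RHS has dimensions [L^-1 M], so v^n must supply [L^2 T^-2].
With n = 2: m·v^2/r has dimensions [L M T^-2], matching the LHS ✓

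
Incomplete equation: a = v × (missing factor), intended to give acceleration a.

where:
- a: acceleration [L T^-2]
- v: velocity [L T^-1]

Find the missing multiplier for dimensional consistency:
1/t (inverse time), dimensions [T^-1]

a has dimensions [L T^-2] and v has dimensions [L T^-1].
The missing factor must have dimensions [L T^-2] / [L T^-1] = [T^-1], i.e. inverse time (1/t).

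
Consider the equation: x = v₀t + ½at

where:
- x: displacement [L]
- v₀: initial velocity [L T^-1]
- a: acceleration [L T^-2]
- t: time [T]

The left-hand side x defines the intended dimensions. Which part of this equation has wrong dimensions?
The term ½at

Checking each RHS term against the LHS:
- v₀t: [L] — matches x [L] ✓
- ½at: [L T^-1] — does NOT match x [L] ✗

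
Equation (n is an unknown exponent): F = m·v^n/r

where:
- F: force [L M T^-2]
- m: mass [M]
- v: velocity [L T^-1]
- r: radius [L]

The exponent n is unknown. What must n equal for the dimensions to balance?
n = 2

F has dimensions [L M T^-2]; v has dimensions [L T^-1].
The rest of the RHS has dimensions [L^-1 M], so v^n must supply [L^2 T^-2].
With n = 2: m·v^2/r has dimensions [L M T^-2], matching the LHS ✓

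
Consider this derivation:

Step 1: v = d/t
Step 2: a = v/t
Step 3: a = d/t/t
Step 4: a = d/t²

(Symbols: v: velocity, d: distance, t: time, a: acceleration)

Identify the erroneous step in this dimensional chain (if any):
No step introduces an error — all steps are dimensionally consistent.

Step 1: v = d/t → LHS [L T^-1], RHS [L T^-1] ✓
Step 2: a = v/t → LHS [L T^-2], RHS [L T^-2] ✓
Step 3: a = d/t/t → LHS [L T^-2], RHS [L T^-2] ✓
Step 4: a = d/t² → LHS [L T^-2], RHS [L T^-2] ✓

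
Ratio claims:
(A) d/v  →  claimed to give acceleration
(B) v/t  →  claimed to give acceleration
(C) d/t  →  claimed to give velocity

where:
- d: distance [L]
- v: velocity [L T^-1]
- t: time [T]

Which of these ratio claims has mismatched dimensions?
(A) d/v does not give acceleration

(A) d/v: [T] ≠ acceleration [L T^-2] ✗
(B) v/t: [L T^-2] = acceleration [L T^-2] ✓
(C) d/t: [L T^-1] = velocity [L T^-1] ✓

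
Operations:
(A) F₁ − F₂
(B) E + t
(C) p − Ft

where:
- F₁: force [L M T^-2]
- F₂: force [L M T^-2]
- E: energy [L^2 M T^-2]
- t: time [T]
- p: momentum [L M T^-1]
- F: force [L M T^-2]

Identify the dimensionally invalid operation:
(B) E + t

(A) F₁ − F₂: F₁ [L M T^-2] and F₂ [L M T^-2] — same dimensions ✓
(B) E + t: E [L^2 M T^-2] and t [T] — different dimensions cannot be added/subtracted ✗
(C) p − Ft: p [L M T^-1] and Ft [L M T^-1] — same dimensions ✓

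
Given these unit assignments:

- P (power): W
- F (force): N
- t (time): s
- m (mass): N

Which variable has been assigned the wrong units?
m

The variable m (mass) should have units kg, not N.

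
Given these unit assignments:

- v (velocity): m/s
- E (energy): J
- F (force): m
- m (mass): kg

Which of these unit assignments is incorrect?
F

The variable F (force) should have units N, not m.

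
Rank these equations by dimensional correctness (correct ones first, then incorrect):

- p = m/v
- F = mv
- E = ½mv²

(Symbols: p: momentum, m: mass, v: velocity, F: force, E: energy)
Dimensionally correct: E = ½mv²
Dimensionally incorrect: p = m/v, F = mv
Ordered (correct first, then incorrect): E = ½mv², p = m/v, F = mv

- p = m/v: LHS [L M T^-1], RHS [L^-1 M T] → incorrect ✗
- F = mv: LHS [L M T^-2], RHS [L M T^-1] → incorrect ✗
- E = ½mv²: LHS [L^2 M T^-2], RHS [L^2 M T^-2] → correct ✓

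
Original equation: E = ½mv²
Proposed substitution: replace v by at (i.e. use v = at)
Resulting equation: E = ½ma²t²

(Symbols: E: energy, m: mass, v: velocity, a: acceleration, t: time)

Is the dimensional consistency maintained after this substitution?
Yes

[v] = [L T^-1] and [at] = [L T^-1]. These match, so the substitution replaces a quantity by one of the same dimensions and the result E = ½ma²t² has LHS [L^2 M T^-2] vs RHS [L^2 M T^-2] — still consistent.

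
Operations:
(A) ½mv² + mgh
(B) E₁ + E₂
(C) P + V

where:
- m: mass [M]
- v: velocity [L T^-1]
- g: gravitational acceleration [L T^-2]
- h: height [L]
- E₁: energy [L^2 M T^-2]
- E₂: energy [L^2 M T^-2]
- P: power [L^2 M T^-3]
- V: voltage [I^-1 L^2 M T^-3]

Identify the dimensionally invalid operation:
(C) P + V

(A) ½mv² + mgh: ½mv² [L^2 M T^-2] and mgh [L^2 M T^-2] — same dimensions ✓
(B) E₁ + E₂: E₁ [L^2 M T^-2] and E₂ [L^2 M T^-2] — same dimensions ✓
(C) P + V: P [L^2 M T^-3] and V [I^-1 L^2 M T^-3] — different dimensions cannot be added/subtracted ✗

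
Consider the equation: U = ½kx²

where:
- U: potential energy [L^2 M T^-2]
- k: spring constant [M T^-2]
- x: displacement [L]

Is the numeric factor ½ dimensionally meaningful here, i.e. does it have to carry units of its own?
No

U has dimensions [L^2 M T^-2] and kx² already has dimensions [L^2 M T^-2], so the equation balances without ½ contributing any dimensions. ½ is a pure (dimensionless) number; changing or removing it would not affect dimensional consistency.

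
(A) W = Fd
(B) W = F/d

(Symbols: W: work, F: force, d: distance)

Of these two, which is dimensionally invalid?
(B)

(A) W = Fd: LHS [L^2 M T^-2], RHS [L^2 M T^-2] ✓
(B) W = F/d: LHS [L^2 M T^-2], RHS [M T^-2] ✗

Expression (B) W = F/d is dimensionally incorrect.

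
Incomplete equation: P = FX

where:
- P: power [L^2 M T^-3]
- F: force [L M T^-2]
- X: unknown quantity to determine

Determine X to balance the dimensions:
X = v (velocity), dimensions [L T^-1]

P has dimensions [L^2 M T^-3]; the rest of the RHS (F) has dimensions [L M T^-2].
So X must have dimensions [L T^-1] — X = v (velocity).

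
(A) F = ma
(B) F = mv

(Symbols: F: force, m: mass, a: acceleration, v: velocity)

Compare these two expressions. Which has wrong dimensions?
(B)

(A) F = ma: LHS [L M T^-2], RHS [L M T^-2] ✓
(B) F = mv: LHS [L M T^-2], RHS [L M T^-1] ✗

Expression (B) F = mv is dimensionally incorrect.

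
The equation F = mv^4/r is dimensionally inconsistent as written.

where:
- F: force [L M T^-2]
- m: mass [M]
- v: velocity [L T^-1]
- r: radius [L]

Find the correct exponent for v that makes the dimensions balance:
The exponent of v should be 2: F = mv^2/r

The LHS F has dimensions [L M T^-2]; v has dimensions [L T^-1].
As written, the RHS mv^4/r (exponent 4 on v) has dimensions [L^3 M T^-4], which does not match.
With exponent 2, the RHS mv^2/r has dimensions [L M T^-2], matching the LHS.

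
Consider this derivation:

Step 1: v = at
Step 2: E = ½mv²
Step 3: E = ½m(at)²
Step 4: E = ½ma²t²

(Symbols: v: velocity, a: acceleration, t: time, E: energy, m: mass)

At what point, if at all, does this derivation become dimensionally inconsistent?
No step introduces an error — all steps are dimensionally consistent.

Step 1: v = at → LHS [L T^-1], RHS [L T^-1] ✓
Step 2: E = ½mv² → LHS [L^2 M T^-2], RHS [L^2 M T^-2] ✓
Step 3: E = ½m(at)² → LHS [L^2 M T^-2], RHS [L^2 M T^-2] ✓
Step 4: E = ½ma²t² → LHS [L^2 M T^-2], RHS [L^2 M T^-2] ✓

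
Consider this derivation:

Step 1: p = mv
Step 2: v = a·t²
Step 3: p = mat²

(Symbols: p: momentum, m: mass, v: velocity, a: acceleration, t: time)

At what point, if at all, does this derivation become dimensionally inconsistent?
Step 2

Step 1: p = mv → LHS [L M T^-1], RHS [L M T^-1] ✓
Step 2: v = a·t² → LHS [L T^-1], RHS [L] ✗

The first dimensional inconsistency appears in step 2: v = a·t²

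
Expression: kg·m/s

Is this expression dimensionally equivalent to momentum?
Yes

The expression kg·m/s has dimensions [L M T^-1], which is exactly momentum [L M T^-1].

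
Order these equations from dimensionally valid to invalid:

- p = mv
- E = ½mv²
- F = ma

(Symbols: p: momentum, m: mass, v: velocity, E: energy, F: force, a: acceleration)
Dimensionally correct: p = mv, E = ½mv², F = ma
Dimensionally incorrect: none
Ordered (correct first, then incorrect): p = mv, E = ½mv², F = ma

- p = mv: LHS [L M T^-1], RHS [L M T^-1] → correct ✓
- E = ½mv²: LHS [L^2 M T^-2], RHS [L^2 M T^-2] → correct ✓
- F = ma: LHS [L M T^-2], RHS [L M T^-2] → correct ✓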